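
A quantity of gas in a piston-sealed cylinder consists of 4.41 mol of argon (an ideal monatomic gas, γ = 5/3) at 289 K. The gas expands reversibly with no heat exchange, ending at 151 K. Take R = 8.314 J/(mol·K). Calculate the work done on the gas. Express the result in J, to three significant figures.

Adiabatic ⇒ Q = 0, so W_by = −ΔU = nCᵥ(T₁ − T₂).
Cᵥ = 3R/2 = 12.47 J/(mol·K).
W = (4.41)(12.47)(289 − 151) = 7590 J.
Work on gas = −W_by = -7590 J.

W ≈ -7590 J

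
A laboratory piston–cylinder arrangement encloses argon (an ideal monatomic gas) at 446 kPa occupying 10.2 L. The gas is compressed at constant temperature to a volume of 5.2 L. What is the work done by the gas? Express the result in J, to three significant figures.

Isothermal: W = nRT ln(V₂/V₁) = P₁V₁ ln(V₂/V₁).
P₁V₁ = (446 kPa)(10.2 L) = 4549 J.
W = 4549 × ln(5.2/10.2) = 4549 × -0.6737
W_by_gas = -3065 J.

W ≈ -3060 J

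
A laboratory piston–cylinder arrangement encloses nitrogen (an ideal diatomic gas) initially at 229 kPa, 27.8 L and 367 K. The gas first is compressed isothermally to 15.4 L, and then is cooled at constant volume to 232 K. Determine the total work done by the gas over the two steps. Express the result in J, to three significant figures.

Step 1 (isothermal): W = P₁V₁ ln(V₂/V₁) = (6366) ln(15.4/27.8) = -3760 J.
Step 2 (isochoric): W = 0 (constant volume).
W_total = -3760 + 0 = -3760 J.

W_total ≈ -3760 J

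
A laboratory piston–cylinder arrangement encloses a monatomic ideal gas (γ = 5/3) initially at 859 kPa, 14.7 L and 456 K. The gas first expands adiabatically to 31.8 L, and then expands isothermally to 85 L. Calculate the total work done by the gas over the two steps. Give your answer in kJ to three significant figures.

W_total ≈ 15.0 kJ

Step 1 (adiabatic): W = (P₁V₁ − P₂V₂)/(γ−1) = (12627 − 7549)/0.667 = 7617 J.
After step 1: P = 237.4 kPa, V = 31.8 L, T = 272.6 K.
Step 2 (isothermal): W = P₁V₁ ln(V₂/V₁) = (7549) ln(85/31.8) = 7422 J.
W_total = 7617 + 7422 = 15039 J.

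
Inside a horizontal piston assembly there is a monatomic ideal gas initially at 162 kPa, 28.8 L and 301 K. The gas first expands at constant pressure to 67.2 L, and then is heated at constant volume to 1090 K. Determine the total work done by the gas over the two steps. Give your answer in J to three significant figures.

Step 1 (isobaric): W = PΔV = (162 kPa)(67.2 − 28.8 L) = 6221 J.
Step 2 (isochoric): W = 0 (constant volume).
W_total = 6221 + 0 = 6221 J.

W_total ≈ 6220 J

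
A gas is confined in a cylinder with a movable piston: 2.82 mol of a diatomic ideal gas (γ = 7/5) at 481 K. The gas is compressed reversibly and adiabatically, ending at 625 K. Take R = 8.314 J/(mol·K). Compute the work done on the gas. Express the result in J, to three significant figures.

W ≈ 8440 J

Adiabatic ⇒ Q = 0, so W_by = −ΔU = nCᵥ(T₁ − T₂).
Cᵥ = 5R/2 = 20.79 J/(mol·K).
W = (2.82)(20.79)(481 − 625) = -8440 J.
Work on gas = −W_by = 8440 J.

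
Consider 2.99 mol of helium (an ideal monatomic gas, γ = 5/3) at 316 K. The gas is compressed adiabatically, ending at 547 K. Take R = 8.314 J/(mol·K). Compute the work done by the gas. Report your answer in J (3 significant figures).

Adiabatic ⇒ Q = 0, so W_by = −ΔU = nCᵥ(T₁ − T₂).
Cᵥ = 3R/2 = 12.47 J/(mol·K).
W = (2.99)(12.47)(316 − 547) = -8614 J.

W ≈ -8610 J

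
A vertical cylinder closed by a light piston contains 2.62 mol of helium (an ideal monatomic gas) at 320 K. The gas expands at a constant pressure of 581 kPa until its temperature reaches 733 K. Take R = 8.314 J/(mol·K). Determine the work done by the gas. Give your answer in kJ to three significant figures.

W ≈ 9.00 kJ

Isobaric: W = P ΔV = nR ΔT.
W = (2.62)(8.314)(733 − 320) = 8996 J.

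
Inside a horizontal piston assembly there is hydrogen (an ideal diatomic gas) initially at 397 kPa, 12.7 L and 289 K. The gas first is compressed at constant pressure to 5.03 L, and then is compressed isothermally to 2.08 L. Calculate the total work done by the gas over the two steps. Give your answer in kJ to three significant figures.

W_total ≈ -4.81 kJ

Step 1 (isobaric): W = PΔV = (397 kPa)(5.03 − 12.7 L) = -3045 J.
After step 1: P = 397 kPa, V = 5.03 L, T = 114.5 K.
Step 2 (isothermal): W = P₁V₁ ln(V₂/V₁) = (1997) ln(2.08/5.03) = -1763 J.
W_total = -3045 − 1763 = -4808 J.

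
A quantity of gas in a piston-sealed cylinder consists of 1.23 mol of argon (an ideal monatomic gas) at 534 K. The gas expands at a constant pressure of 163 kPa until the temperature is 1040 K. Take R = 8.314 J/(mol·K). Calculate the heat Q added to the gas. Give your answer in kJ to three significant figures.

Isobaric: W = nRΔT = (1.23)(8.314)(506) = 5174 J.
ΔU = nCᵥΔT with Cᵥ = 3R/2: ΔU = (1.23)(12.47)(506) = 7762 J.
Q = ΔU + W = 7762 + 5174 = 12936 J.

Q ≈ 12.9 kJ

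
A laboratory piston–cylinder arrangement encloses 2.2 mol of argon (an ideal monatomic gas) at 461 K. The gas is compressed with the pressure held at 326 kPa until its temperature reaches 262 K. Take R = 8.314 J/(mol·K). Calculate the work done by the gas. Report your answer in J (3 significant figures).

W ≈ -3640 J

Isobaric: W = P ΔV = nR ΔT.
W = (2.2)(8.314)(262 − 461) = -3640 J.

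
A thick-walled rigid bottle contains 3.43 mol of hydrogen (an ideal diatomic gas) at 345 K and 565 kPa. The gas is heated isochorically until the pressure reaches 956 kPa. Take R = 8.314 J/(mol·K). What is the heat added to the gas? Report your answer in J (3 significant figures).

Constant volume ⇒ W = 0, so Q = ΔU = nCᵥΔT with Cᵥ = 5R/2 = 20.79 J/(mol·K).
At constant V, T₂/T₁ = P₂/P₁ ⇒ ΔT = T₁(P₂/P₁ − 1) = 345·(956/565 − 1) = 238.8 K.
ΔU = (3.43)(20.79)(238.8) = 17021 J.

Q ≈ 17000 J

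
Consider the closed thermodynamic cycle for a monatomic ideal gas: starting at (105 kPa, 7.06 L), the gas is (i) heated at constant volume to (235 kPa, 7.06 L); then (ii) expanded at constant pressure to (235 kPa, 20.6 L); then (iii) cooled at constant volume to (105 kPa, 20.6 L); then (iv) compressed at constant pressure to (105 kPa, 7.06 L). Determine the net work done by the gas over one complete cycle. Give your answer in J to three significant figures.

W_net ≈ 1760 J

Constant-volume legs do no work.
W(ii) = (235)(20.6 − 7.06) = 3182 J; W(iv) = (105)(7.06 − 20.6) = -1422 J.
W_net = 3182 − 1422 = 1760 J (the clockwise enclosed area).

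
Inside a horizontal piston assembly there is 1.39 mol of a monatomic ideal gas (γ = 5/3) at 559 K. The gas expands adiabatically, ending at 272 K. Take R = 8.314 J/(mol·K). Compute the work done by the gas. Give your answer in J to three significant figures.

Adiabatic ⇒ Q = 0, so W_by = −ΔU = nCᵥ(T₁ − T₂).
Cᵥ = 3R/2 = 12.47 J/(mol·K).
W = (1.39)(12.47)(559 − 272) = 4975 J.

W ≈ 4980 J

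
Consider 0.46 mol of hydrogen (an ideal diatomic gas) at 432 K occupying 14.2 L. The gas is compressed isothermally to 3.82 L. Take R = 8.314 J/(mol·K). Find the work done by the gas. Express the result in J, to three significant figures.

Isothermal: W = nRT ln(V₂/V₁).
W = (0.46)(8.314)(432) × ln(3.82/14.2)
  = 1652 × -1.313
W_by_gas = -2169 J.

W ≈ -2170 J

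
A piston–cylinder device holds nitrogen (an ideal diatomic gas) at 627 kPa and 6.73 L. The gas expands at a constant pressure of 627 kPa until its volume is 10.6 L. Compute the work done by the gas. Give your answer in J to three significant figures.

W ≈ 2430 J

Isobaric: W = P ΔV.
W = (627 kPa)(10.6 − 6.73 L) = (627)(3.87) = 2426 J.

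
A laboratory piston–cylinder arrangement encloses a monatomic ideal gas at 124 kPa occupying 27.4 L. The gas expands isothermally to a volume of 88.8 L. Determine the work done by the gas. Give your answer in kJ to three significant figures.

W ≈ 4.00 kJ

Isothermal: W = nRT ln(V₂/V₁) = P₁V₁ ln(V₂/V₁).
P₁V₁ = (124 kPa)(27.4 L) = 3398 J.
W = 3398 × ln(88.8/27.4) = 3398 × 1.176
W_by_gas = 3995 J.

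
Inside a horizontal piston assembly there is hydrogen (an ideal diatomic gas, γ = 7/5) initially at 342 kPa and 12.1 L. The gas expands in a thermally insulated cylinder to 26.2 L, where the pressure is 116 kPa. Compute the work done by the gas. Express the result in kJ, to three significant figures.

W ≈ 2.75 kJ

Adiabatic: W = (P₁V₁ − P₂V₂)/(γ − 1) with γ = 7/5.
P₁V₁ = 4138 J, P₂V₂ = 3039 J.
W = (4138 − 3039) / 0.4 = 2748 J.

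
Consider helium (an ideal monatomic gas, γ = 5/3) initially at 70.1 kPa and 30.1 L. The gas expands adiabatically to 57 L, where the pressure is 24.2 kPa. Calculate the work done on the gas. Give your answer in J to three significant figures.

Adiabatic: W = (P₁V₁ − P₂V₂)/(γ − 1) with γ = 5/3.
P₁V₁ = 2110 J, P₂V₂ = 1379 J.
W = (2110 − 1379) / 0.6667 = 1096 J.
Work on gas = −W_by = -1096 J.

W ≈ -1100 J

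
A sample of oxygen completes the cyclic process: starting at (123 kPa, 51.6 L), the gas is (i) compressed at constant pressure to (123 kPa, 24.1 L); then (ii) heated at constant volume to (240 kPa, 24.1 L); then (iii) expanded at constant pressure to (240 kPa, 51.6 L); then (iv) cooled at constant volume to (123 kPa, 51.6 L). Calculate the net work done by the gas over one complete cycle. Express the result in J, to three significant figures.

W_net ≈ 3220 J

Constant-volume legs do no work.
W(i) = (123)(24.1 − 51.6) = -3382 J; W(iii) = (240)(51.6 − 24.1) = 6600 J.
W_net = -3382 + 6600 = 3218 J (the clockwise enclosed area).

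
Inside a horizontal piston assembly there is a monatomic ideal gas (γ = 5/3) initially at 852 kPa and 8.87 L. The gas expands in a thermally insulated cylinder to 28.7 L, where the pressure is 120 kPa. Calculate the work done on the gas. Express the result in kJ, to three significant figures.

W ≈ -6.17 kJ

Adiabatic: W = (P₁V₁ − P₂V₂)/(γ − 1) with γ = 5/3.
P₁V₁ = 7557 J, P₂V₂ = 3444 J.
W = (7557 − 3444) / 0.6667 = 6170 J.
Work on gas = −W_by = -6170 J.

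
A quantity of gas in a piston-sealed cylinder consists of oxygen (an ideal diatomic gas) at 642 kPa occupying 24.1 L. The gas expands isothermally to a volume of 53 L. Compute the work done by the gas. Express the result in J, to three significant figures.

Isothermal: W = nRT ln(V₂/V₁) = P₁V₁ ln(V₂/V₁).
P₁V₁ = (642 kPa)(24.1 L) = 15472 J.
W = 15472 × ln(53/24.1) = 15472 × 0.7881
W_by_gas = 12193 J.

W ≈ 12200 J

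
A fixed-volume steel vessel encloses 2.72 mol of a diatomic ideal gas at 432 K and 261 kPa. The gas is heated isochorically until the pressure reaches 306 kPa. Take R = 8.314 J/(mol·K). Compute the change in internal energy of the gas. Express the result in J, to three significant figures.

Constant volume ⇒ W = 0, so Q = ΔU = nCᵥΔT with Cᵥ = 5R/2 = 20.79 J/(mol·K).
At constant V, T₂/T₁ = P₂/P₁ ⇒ ΔT = T₁(P₂/P₁ − 1) = 432·(306/261 − 1) = 74.48 K.
ΔU = (2.72)(20.79)(74.48) = 4211 J.

ΔU ≈ 4210 J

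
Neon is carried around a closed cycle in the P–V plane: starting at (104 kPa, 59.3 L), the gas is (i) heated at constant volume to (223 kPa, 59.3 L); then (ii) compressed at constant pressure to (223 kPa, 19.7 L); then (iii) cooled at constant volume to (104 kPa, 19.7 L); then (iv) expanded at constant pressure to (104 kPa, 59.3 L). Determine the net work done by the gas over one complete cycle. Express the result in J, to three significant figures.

W_net ≈ -4710 J

Constant-volume legs do no work.
W(ii) = (223)(19.7 − 59.3) = -8831 J; W(iv) = (104)(59.3 − 19.7) = 4118 J.
W_net = -8831 + 4118 = -4712 J (the counter-clockwise enclosed area).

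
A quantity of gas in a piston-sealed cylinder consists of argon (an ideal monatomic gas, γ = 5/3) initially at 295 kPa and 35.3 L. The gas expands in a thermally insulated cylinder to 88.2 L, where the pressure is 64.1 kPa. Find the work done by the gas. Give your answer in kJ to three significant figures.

Adiabatic: W = (P₁V₁ − P₂V₂)/(γ − 1) with γ = 5/3.
P₁V₁ = 10414 J, P₂V₂ = 5654 J.
W = (10414 − 5654) / 0.6667 = 7140 J.

W ≈ 7.14 kJ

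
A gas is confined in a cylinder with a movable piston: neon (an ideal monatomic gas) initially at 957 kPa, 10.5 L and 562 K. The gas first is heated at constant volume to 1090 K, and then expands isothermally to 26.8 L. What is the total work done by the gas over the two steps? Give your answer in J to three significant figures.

Step 1 (isochoric): W = 0 (constant volume).
After step 1: P = 1856 kPa (V unchanged).
Step 2 (isothermal): W = P₁V₁ ln(V₂/V₁) = (19489) ln(26.8/10.5) = 18262 J.
W_total = 0 + 18262 = 18262 J.

W_total ≈ 18300 J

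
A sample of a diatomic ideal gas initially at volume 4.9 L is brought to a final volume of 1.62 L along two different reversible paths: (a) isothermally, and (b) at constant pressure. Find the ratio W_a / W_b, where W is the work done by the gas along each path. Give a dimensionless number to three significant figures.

Path (a) isothermal: W = P₁V₁ ln(V₂/V₁) → W_a/(P₁V₁) = -1.107.
Path (b) isobaric: W = P₁(V₂ − V₁) → W_b/(P₁V₁) = -0.6694.
W_a / W_b = -1.107 / -0.6694 = 1.653.

W_a / W_b ≈ 1.65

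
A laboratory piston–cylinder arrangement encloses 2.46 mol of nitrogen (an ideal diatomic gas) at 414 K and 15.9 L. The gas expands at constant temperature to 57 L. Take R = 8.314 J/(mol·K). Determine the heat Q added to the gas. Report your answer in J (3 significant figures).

Isothermal ⇒ ΔU = 0, so Q = W = nRT ln(V₂/V₁).
Q = (2.46)(8.314)(414) ln(57/15.9) = 8467 × 1.277 = 10810 J.

Q ≈ 10800 J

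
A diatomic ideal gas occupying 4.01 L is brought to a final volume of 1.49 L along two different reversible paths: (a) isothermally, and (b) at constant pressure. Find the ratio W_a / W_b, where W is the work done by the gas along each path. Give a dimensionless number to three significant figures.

Path (a) isothermal: W = P₁V₁ ln(V₂/V₁) → W_a/(P₁V₁) = -0.99.
Path (b) isobaric: W = P₁(V₂ − V₁) → W_b/(P₁V₁) = -0.6284.
W_a / W_b = -0.99 / -0.6284 = 1.575.

W_a / W_b ≈ 1.58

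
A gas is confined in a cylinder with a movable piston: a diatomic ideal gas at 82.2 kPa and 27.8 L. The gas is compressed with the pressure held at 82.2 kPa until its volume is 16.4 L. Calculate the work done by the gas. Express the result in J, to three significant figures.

W ≈ -937 J

Isobaric: W = P ΔV.
W = (82.2 kPa)(16.4 − 27.8 L) = (82.2)(-11.4) = -937.1 J.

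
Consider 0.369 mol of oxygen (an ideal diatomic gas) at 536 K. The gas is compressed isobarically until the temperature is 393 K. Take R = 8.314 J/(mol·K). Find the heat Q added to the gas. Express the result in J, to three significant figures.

Isobaric: W = nRΔT = (0.369)(8.314)(-143) = -438.7 J.
ΔU = nCᵥΔT with Cᵥ = 5R/2: ΔU = (0.369)(20.79)(-143) = -1097 J.
Q = ΔU + W = -1097 − 438.7 = -1535 J.

Q ≈ -1540 J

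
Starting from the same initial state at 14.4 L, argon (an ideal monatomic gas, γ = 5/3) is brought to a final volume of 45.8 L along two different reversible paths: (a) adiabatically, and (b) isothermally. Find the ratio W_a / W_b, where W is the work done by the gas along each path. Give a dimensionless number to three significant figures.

Path (a) adiabatic: W = P₁V₁(1 − (V₁/V₂)^(γ−1))/(γ−1) → W_a/(P₁V₁) = 0.8064.
Path (b) isothermal: W = P₁V₁ ln(V₂/V₁) → W_b/(P₁V₁) = 1.157.
W_a / W_b = 0.8064 / 1.157 = 0.697.

W_a / W_b ≈ 0.697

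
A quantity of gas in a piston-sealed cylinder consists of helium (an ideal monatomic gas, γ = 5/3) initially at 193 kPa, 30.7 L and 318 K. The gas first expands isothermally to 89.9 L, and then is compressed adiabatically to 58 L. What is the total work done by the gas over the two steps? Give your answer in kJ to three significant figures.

W_total ≈ 3.35 kJ

Step 1 (isothermal): W = P₁V₁ ln(V₂/V₁) = (5925) ln(89.9/30.7) = 6366 J.
After step 1: P = 65.91 kPa, V = 89.9 L, T = 318 K.
Step 2 (adiabatic): W = (P₁V₁ − P₂V₂)/(γ−1) = (5925 − 7936)/0.667 = -3016 J.
W_total = 6366 − 3016 = 3350 J.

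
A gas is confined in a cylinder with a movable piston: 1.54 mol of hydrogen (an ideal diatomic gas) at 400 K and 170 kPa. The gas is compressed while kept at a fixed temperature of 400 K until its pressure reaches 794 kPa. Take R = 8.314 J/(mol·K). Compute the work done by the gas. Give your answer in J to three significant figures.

W ≈ -7890 J

Isothermal process: W = nRT ln(V₂/V₁) = nRT ln(P₁/P₂).
W = (1.54)(8.314)(400) × ln(170/794)
  = 5121 × ln(0.2141) = 5121 × -1.541
W_by_gas = -7894 J.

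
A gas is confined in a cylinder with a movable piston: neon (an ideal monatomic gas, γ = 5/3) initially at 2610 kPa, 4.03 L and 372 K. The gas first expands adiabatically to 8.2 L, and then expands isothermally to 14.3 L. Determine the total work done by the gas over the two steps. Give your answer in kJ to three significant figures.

W_total ≈ 9.59 kJ

Step 1 (adiabatic): W = (P₁V₁ − P₂V₂)/(γ−1) = (10518 − 6550)/0.667 = 5952 J.
After step 1: P = 798.8 kPa, V = 8.2 L, T = 231.7 K.
Step 2 (isothermal): W = P₁V₁ ln(V₂/V₁) = (6550) ln(14.3/8.2) = 3643 J.
W_total = 5952 + 3643 = 9595 J.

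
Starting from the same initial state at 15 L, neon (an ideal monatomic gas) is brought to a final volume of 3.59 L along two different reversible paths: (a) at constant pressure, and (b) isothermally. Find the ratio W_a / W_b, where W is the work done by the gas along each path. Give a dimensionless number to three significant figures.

W_a / W_b ≈ 0.532

Path (a) isobaric: W = P₁(V₂ − V₁) → W_a/(P₁V₁) = -0.7607.
Path (b) isothermal: W = P₁V₁ ln(V₂/V₁) → W_b/(P₁V₁) = -1.43.
W_a / W_b = -0.7607 / -1.43 = 0.532.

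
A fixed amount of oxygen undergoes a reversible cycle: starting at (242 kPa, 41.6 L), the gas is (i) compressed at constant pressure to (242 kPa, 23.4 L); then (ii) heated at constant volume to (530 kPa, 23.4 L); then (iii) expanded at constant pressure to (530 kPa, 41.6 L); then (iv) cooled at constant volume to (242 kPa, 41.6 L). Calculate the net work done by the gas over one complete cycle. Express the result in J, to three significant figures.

Constant-volume legs do no work.
W(i) = (242)(23.4 − 41.6) = -4404 J; W(iii) = (530)(41.6 − 23.4) = 9646 J.
W_net = -4404 + 9646 = 5242 J (the clockwise enclosed area).

W_net ≈ 5240 J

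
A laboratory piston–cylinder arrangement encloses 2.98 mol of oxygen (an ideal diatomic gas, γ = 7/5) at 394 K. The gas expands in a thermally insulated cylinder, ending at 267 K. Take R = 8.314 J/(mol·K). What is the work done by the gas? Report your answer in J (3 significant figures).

Adiabatic ⇒ Q = 0, so W_by = −ΔU = nCᵥ(T₁ − T₂).
Cᵥ = 5R/2 = 20.79 J/(mol·K).
W = (2.98)(20.79)(394 − 267) = 7866 J.

W ≈ 7870 J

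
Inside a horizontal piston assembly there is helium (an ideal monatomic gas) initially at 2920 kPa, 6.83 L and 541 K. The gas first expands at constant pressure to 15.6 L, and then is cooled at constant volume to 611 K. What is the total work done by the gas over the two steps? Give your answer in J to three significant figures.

Step 1 (isobaric): W = PΔV = (2920 kPa)(15.6 − 6.83 L) = 25608 J.
Step 2 (isochoric): W = 0 (constant volume).
W_total = 25608 + 0 = 25608 J.

W_total ≈ 25600 J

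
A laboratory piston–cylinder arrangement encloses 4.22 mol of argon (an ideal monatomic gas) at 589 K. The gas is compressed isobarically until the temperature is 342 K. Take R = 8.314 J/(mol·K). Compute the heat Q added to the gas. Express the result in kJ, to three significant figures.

Q ≈ -21.7 kJ

Isobaric: W = nRΔT = (4.22)(8.314)(-247) = -8666 J.
ΔU = nCᵥΔT with Cᵥ = 3R/2: ΔU = (4.22)(12.47)(-247) = -12999 J.
Q = ΔU + W = -12999 − 8666 = -21665 J.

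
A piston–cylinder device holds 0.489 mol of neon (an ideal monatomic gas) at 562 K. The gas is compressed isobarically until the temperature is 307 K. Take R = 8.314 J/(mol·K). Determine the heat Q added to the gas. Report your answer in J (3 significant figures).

Isobaric: W = nRΔT = (0.489)(8.314)(-255) = -1037 J.
ΔU = nCᵥΔT with Cᵥ = 3R/2: ΔU = (0.489)(12.47)(-255) = -1555 J.
Q = ΔU + W = -1555 − 1037 = -2592 J.

Q ≈ -2590 J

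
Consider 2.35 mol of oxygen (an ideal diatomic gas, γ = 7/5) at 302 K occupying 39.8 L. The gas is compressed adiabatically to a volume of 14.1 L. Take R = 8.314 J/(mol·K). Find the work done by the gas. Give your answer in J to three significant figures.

W ≈ -7590 J

Adiabatic: TV^(γ−1) = const with γ = 7/5.
T₂ = T₁ (V₁/V₂)^(γ−1) = 302 × (39.8/14.1)^0.4 = 302 × 1.514 = 457.4 K.
W_by = nCᵥ(T₁ − T₂) = (2.35)(20.79)(302 − 457.4) = -7589 J.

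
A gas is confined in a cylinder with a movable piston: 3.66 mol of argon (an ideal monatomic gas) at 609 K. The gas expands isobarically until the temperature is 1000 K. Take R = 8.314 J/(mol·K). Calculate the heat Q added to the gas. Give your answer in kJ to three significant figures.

Q ≈ 29.7 kJ

Isobaric: W = nRΔT = (3.66)(8.314)(391) = 11898 J.
ΔU = nCᵥΔT with Cᵥ = 3R/2: ΔU = (3.66)(12.47)(391) = 17847 J.
Q = ΔU + W = 17847 + 11898 = 29745 J.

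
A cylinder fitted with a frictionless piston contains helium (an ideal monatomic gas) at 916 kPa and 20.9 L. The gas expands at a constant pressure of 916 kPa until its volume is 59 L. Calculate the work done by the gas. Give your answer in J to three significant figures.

Isobaric: W = P ΔV.
W = (916 kPa)(59 − 20.9 L) = (916)(38.1) = 34900 J.

W ≈ 34900 J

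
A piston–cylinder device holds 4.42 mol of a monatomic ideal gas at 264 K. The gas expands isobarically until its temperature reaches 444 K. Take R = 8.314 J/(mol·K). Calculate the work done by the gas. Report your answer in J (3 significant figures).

Isobaric: W = P ΔV = nR ΔT.
W = (4.42)(8.314)(444 − 264) = 6615 J.

W ≈ 6610 J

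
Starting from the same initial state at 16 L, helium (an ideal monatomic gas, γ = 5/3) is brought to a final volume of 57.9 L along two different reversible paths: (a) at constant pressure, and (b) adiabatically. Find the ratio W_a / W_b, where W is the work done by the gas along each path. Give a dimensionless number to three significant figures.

W_a / W_b ≈ 3.03

Path (a) isobaric: W = P₁(V₂ − V₁) → W_a/(P₁V₁) = 2.619.
Path (b) adiabatic: W = P₁V₁(1 − (V₁/V₂)^(γ−1))/(γ−1) → W_b/(P₁V₁) = 0.8636.
W_a / W_b = 2.619 / 0.8636 = 3.032.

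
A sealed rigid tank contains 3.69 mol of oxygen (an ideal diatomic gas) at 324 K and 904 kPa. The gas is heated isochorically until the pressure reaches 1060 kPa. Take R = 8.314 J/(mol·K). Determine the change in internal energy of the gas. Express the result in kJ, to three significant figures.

Constant volume ⇒ W = 0, so Q = ΔU = nCᵥΔT with Cᵥ = 5R/2 = 20.79 J/(mol·K).
At constant V, T₂/T₁ = P₂/P₁ ⇒ ΔT = T₁(P₂/P₁ − 1) = 324·(1060/904 − 1) = 55.91 K.
ΔU = (3.69)(20.79)(55.91) = 4288 J.

ΔU ≈ 4.29 kJ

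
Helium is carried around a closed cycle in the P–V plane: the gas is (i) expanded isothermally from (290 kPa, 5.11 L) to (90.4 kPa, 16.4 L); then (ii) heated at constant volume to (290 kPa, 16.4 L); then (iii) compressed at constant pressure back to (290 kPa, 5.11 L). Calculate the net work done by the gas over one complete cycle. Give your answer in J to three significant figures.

Leg (i): W = PᵢVᵢ ln(V_f/Vᵢ) = (1482) ln(16.4/5.11) = 1728 J.
Leg (ii): W = 0.
Leg (iii): W = PΔV = (290)(5.11 − 16.4) = -3274 J.
W_net = 1728 − 3274 = -1546 J.

W_net ≈ -1550 J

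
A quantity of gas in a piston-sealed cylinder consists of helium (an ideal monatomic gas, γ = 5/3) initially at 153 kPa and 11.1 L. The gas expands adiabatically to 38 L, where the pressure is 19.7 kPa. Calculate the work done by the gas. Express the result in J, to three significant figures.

Adiabatic: W = (P₁V₁ − P₂V₂)/(γ − 1) with γ = 5/3.
P₁V₁ = 1698 J, P₂V₂ = 748.6 J.
W = (1698 − 748.6) / 0.6667 = 1425 J.

W ≈ 1420 J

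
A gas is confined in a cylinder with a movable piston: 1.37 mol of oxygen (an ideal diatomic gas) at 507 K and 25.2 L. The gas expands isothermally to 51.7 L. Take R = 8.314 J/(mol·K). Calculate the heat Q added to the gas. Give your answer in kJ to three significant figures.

Q ≈ 4.15 kJ

Isothermal ⇒ ΔU = 0, so Q = W = nRT ln(V₂/V₁).
Q = (1.37)(8.314)(507) ln(51.7/25.2) = 5775 × 0.7186 = 4150 J.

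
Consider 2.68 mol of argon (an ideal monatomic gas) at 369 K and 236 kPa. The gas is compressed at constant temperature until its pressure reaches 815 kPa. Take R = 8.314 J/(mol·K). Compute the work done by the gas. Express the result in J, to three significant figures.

W ≈ -10200 J

Isothermal process: W = nRT ln(V₂/V₁) = nRT ln(P₁/P₂).
W = (2.68)(8.314)(369) × ln(236/815)
  = 8222 × ln(0.2896) = 8222 × -1.239
W_by_gas = -10190 J.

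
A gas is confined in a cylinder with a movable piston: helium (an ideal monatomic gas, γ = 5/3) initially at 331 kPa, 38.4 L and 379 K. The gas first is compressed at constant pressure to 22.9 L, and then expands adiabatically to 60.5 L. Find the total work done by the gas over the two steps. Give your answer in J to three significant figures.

W_total ≈ 290 J

Step 1 (isobaric): W = PΔV = (331 kPa)(22.9 − 38.4 L) = -5130 J.
After step 1: P = 331 kPa, V = 22.9 L, T = 226 K.
Step 2 (adiabatic): W = (P₁V₁ − P₂V₂)/(γ−1) = (7580 − 3966)/0.667 = 5420 J.
W_total = -5130 + 5420 = 289.9 J.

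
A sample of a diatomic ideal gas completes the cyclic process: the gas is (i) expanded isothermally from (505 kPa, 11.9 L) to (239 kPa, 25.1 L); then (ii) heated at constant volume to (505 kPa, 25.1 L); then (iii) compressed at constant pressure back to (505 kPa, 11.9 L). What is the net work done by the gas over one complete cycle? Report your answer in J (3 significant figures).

W_net ≈ -2180 J

Leg (i): W = PᵢVᵢ ln(V_f/Vᵢ) = (6010) ln(25.1/11.9) = 4485 J.
Leg (ii): W = 0.
Leg (iii): W = PΔV = (505)(11.9 − 25.1) = -6666 J.
W_net = 4485 − 6666 = -2181 J.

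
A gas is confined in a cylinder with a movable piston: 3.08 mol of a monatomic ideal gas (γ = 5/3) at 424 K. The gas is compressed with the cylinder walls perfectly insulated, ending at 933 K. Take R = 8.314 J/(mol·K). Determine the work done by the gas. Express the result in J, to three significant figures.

W ≈ -19600 J

Adiabatic ⇒ Q = 0, so W_by = −ΔU = nCᵥ(T₁ − T₂).
Cᵥ = 3R/2 = 12.47 J/(mol·K).
W = (3.08)(12.47)(424 − 933) = -19551 J.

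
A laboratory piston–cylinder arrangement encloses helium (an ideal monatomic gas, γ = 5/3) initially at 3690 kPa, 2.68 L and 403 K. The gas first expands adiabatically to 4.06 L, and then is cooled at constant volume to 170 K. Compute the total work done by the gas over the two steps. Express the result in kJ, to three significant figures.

W_total ≈ 3.59 kJ

Step 1 (adiabatic): W = (P₁V₁ − P₂V₂)/(γ−1) = (9889 − 7497)/0.667 = 3588 J.
Step 2 (isochoric): W = 0 (constant volume).
W_total = 3588 + 0 = 3588 J.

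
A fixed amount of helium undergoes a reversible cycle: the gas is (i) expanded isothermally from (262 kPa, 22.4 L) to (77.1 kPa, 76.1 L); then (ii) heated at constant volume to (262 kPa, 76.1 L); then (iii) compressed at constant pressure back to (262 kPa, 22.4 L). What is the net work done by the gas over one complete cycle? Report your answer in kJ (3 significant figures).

Leg (i): W = PᵢVᵢ ln(V_f/Vᵢ) = (5869) ln(76.1/22.4) = 7177 J.
Leg (ii): W = 0.
Leg (iii): W = PΔV = (262)(22.4 − 76.1) = -14069 J.
W_net = 7177 − 14069 = -6892 J.

W_net ≈ -6.89 kJ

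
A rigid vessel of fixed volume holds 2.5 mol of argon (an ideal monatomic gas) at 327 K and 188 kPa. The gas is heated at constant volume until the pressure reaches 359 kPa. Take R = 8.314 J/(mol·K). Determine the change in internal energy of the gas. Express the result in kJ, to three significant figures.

ΔU ≈ 9.27 kJ

Constant volume ⇒ W = 0, so Q = ΔU = nCᵥΔT with Cᵥ = 3R/2 = 12.47 J/(mol·K).
At constant V, T₂/T₁ = P₂/P₁ ⇒ ΔT = T₁(P₂/P₁ − 1) = 327·(359/188 − 1) = 297.4 K.
ΔU = (2.5)(12.47)(297.4) = 9273 J.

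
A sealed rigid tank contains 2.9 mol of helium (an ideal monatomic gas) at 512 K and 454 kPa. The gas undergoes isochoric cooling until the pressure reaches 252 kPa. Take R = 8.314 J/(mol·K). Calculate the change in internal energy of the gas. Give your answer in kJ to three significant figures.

Constant volume ⇒ W = 0, so Q = ΔU = nCᵥΔT with Cᵥ = 3R/2 = 12.47 J/(mol·K).
At constant V, T₂/T₁ = P₂/P₁ ⇒ ΔT = T₁(P₂/P₁ − 1) = 512·(252/454 − 1) = -227.8 K.
ΔU = (2.9)(12.47)(-227.8) = -8239 J.

ΔU ≈ -8.24 kJ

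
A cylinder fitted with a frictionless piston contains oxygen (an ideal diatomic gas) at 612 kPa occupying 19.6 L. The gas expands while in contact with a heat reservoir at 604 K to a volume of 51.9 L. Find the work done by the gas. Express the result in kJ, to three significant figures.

Isothermal: W = nRT ln(V₂/V₁) = P₁V₁ ln(V₂/V₁).
P₁V₁ = (612 kPa)(19.6 L) = 11995 J.
W = 11995 × ln(51.9/19.6) = 11995 × 0.9738
W_by_gas = 11681 J.

W ≈ 11.7 kJ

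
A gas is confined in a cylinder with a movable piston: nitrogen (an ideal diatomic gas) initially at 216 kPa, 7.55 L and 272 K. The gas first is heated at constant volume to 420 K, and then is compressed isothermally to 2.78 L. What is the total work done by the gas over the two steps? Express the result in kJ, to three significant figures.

Step 1 (isochoric): W = 0 (constant volume).
After step 1: P = 333.5 kPa (V unchanged).
Step 2 (isothermal): W = P₁V₁ ln(V₂/V₁) = (2518) ln(2.78/7.55) = -2516 J.
W_total = 0 − 2516 = -2516 J.

W_total ≈ -2.52 kJ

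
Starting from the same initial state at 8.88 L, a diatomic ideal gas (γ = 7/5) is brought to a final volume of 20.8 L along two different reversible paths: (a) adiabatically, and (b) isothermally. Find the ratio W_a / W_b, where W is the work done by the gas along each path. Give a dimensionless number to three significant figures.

W_a / W_b ≈ 0.848

Path (a) adiabatic: W = P₁V₁(1 − (V₁/V₂)^(γ−1))/(γ−1) → W_a/(P₁V₁) = 0.7214.
Path (b) isothermal: W = P₁V₁ ln(V₂/V₁) → W_b/(P₁V₁) = 0.8512.
W_a / W_b = 0.7214 / 0.8512 = 0.8476.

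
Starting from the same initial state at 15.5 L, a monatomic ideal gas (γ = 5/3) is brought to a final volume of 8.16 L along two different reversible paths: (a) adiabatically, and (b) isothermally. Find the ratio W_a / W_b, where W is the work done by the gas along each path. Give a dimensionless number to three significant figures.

W_a / W_b ≈ 1.25

Path (a) adiabatic: W = P₁V₁(1 − (V₁/V₂)^(γ−1))/(γ−1) → W_a/(P₁V₁) = -0.8007.
Path (b) isothermal: W = P₁V₁ ln(V₂/V₁) → W_b/(P₁V₁) = -0.6416.
W_a / W_b = -0.8007 / -0.6416 = 1.248.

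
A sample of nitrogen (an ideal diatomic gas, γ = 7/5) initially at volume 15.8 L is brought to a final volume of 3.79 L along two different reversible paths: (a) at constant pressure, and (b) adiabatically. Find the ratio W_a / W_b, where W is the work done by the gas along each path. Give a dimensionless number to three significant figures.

W_a / W_b ≈ 0.395

Path (a) isobaric: W = P₁(V₂ − V₁) → W_a/(P₁V₁) = -0.7601.
Path (b) adiabatic: W = P₁V₁(1 − (V₁/V₂)^(γ−1))/(γ−1) → W_b/(P₁V₁) = -1.925.
W_a / W_b = -0.7601 / -1.925 = 0.3948.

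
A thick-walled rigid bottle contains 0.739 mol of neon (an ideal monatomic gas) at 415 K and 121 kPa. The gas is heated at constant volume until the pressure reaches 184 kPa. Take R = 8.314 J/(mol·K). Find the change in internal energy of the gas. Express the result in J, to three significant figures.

ΔU ≈ 1990 J

Constant volume ⇒ W = 0, so Q = ΔU = nCᵥΔT with Cᵥ = 3R/2 = 12.47 J/(mol·K).
At constant V, T₂/T₁ = P₂/P₁ ⇒ ΔT = T₁(P₂/P₁ − 1) = 415·(184/121 − 1) = 216.1 K.
ΔU = (0.739)(12.47)(216.1) = 1991 J.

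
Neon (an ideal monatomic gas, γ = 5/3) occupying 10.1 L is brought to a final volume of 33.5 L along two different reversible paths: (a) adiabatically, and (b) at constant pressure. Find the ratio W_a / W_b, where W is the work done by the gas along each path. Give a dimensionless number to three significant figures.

Path (a) adiabatic: W = P₁V₁(1 − (V₁/V₂)^(γ−1))/(γ−1) → W_a/(P₁V₁) = 0.8256.
Path (b) isobaric: W = P₁(V₂ − V₁) → W_b/(P₁V₁) = 2.317.
W_a / W_b = 0.8256 / 2.317 = 0.3563.

W_a / W_b ≈ 0.356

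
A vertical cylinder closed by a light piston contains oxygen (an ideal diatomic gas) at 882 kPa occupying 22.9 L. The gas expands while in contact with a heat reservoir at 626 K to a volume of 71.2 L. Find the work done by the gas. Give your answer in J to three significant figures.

Isothermal: W = nRT ln(V₂/V₁) = P₁V₁ ln(V₂/V₁).
P₁V₁ = (882 kPa)(22.9 L) = 20198 J.
W = 20198 × ln(71.2/22.9) = 20198 × 1.134
W_by_gas = 22911 J.

W ≈ 22900 J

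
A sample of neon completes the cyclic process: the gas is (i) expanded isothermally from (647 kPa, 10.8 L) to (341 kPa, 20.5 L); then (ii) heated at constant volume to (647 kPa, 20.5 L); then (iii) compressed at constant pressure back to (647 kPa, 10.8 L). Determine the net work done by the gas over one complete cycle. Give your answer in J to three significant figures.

Leg (i): W = PᵢVᵢ ln(V_f/Vᵢ) = (6988) ln(20.5/10.8) = 4478 J.
Leg (ii): W = 0.
Leg (iii): W = PΔV = (647)(10.8 − 20.5) = -6276 J.
W_net = 4478 − 6276 = -1798 J.

W_net ≈ -1800 J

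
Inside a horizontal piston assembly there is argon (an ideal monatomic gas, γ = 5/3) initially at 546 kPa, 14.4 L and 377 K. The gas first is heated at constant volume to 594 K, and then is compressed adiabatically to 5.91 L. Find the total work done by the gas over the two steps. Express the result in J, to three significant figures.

W_total ≈ -15100 J

Step 1 (isochoric): W = 0 (constant volume).
After step 1: P = 860.3 kPa (V unchanged).
Step 2 (adiabatic): W = (P₁V₁ − P₂V₂)/(γ−1) = (12388 − 22431)/0.667 = -15065 J.
W_total = 0 − 15065 = -15065 J.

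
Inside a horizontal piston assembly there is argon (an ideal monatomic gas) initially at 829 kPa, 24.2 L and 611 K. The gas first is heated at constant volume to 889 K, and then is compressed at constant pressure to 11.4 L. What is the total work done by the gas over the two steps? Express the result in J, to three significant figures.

W_total ≈ -15400 J

Step 1 (isochoric): W = 0 (constant volume).
After step 1: P = 1206 kPa (V unchanged).
Step 2 (isobaric): W = PΔV = (1206 kPa)(11.4 − 24.2 L) = -15439 J.
W_total = 0 − 15439 = -15439 J.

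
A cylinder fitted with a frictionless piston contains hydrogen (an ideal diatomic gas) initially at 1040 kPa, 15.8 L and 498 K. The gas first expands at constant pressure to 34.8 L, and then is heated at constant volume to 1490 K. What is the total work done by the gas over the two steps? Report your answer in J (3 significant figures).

W_total ≈ 19800 J

Step 1 (isobaric): W = PΔV = (1040 kPa)(34.8 − 15.8 L) = 19760 J.
Step 2 (isochoric): W = 0 (constant volume).
W_total = 19760 + 0 = 19760 J.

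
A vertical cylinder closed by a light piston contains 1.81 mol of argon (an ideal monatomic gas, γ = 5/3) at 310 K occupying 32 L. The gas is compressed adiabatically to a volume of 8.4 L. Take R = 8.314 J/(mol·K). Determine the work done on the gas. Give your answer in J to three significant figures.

Adiabatic: TV^(γ−1) = const with γ = 5/3.
T₂ = T₁ (V₁/V₂)^(γ−1) = 310 × (32/8.4)^0.667 = 310 × 2.439 = 756.2 K.
W_by = nCᵥ(T₁ − T₂) = (1.81)(12.47)(310 − 756.2) = -10071 J.
Work on gas = −W_by = 10071 J.

W ≈ 10100 J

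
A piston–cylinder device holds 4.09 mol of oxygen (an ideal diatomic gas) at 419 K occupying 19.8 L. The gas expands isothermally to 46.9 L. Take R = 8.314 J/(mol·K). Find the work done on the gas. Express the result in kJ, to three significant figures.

W ≈ -12.3 kJ

Isothermal: W = nRT ln(V₂/V₁).
W = (4.09)(8.314)(419) × ln(46.9/19.8)
  = 14248 × 0.8623
W_by_gas = 12286 J; work on gas = −W_by = -12286 J.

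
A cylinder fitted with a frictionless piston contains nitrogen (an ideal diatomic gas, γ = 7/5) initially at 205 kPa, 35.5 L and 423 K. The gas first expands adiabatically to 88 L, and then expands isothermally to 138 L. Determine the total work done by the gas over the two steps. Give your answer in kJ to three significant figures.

W_total ≈ 7.82 kJ

Step 1 (adiabatic): W = (P₁V₁ − P₂V₂)/(γ−1) = (7278 − 5062)/0.4 = 5540 J.
After step 1: P = 57.52 kPa, V = 88 L, T = 294.2 K.
Step 2 (isothermal): W = P₁V₁ ln(V₂/V₁) = (5062) ln(138/88) = 2277 J.
W_total = 5540 + 2277 = 7817 J.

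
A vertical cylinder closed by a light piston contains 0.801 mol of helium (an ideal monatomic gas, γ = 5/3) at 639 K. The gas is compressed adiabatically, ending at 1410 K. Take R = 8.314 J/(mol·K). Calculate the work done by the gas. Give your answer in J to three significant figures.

Adiabatic ⇒ Q = 0, so W_by = −ΔU = nCᵥ(T₁ − T₂).
Cᵥ = 3R/2 = 12.47 J/(mol·K).
W = (0.801)(12.47)(639 − 1410) = -7702 J.

W ≈ -7700 J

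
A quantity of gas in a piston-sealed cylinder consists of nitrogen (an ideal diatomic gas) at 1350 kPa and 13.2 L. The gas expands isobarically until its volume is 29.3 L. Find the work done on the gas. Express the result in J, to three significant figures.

Isobaric: W = P ΔV.
W = (1350 kPa)(29.3 − 13.2 L) = (1350)(16.1) = 21735 J.
Work on gas = −W_by = -21735 J.

W ≈ -21700 J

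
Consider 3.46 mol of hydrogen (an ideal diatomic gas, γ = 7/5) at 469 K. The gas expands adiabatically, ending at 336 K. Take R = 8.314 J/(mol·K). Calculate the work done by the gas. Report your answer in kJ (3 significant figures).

W ≈ 9.56 kJ

Adiabatic ⇒ Q = 0, so W_by = −ΔU = nCᵥ(T₁ − T₂).
Cᵥ = 5R/2 = 20.79 J/(mol·K).
W = (3.46)(20.79)(469 − 336) = 9565 J.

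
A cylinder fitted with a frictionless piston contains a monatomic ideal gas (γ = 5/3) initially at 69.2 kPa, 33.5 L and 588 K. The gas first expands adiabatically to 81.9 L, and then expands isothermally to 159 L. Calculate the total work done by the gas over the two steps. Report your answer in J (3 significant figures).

W_total ≈ 2410 J

Step 1 (adiabatic): W = (P₁V₁ − P₂V₂)/(γ−1) = (2318 − 1277)/0.667 = 1561 J.
After step 1: P = 15.6 kPa, V = 81.9 L, T = 324 K.
Step 2 (isothermal): W = P₁V₁ ln(V₂/V₁) = (1277) ln(159/81.9) = 847.4 J.
W_total = 1561 + 847.4 = 2409 J.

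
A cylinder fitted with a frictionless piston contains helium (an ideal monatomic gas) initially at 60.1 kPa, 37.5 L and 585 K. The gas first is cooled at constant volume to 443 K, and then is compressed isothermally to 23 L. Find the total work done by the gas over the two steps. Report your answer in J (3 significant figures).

Step 1 (isochoric): W = 0 (constant volume).
After step 1: P = 45.51 kPa (V unchanged).
Step 2 (isothermal): W = P₁V₁ ln(V₂/V₁) = (1707) ln(23/37.5) = -834.3 J.
W_total = 0 − 834.3 = -834.3 J.

W_total ≈ -834 J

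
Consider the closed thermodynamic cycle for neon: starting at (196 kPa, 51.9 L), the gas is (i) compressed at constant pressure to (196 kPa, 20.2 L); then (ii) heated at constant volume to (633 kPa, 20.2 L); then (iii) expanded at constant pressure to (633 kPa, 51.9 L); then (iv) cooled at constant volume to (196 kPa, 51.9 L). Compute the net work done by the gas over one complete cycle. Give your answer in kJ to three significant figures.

W_net ≈ 13.9 kJ

Constant-volume legs do no work.
W(i) = (196)(20.2 − 51.9) = -6213 J; W(iii) = (633)(51.9 − 20.2) = 20066 J.
W_net = -6213 + 20066 = 13853 J (the clockwise enclosed area).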